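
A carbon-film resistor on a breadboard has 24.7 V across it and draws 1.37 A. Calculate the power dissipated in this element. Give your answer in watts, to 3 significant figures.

Both the voltage across and the current through the element are known, so P = V I applies directly.
P = 24.7 V × 1.370 A = 33.84 W

33.8 W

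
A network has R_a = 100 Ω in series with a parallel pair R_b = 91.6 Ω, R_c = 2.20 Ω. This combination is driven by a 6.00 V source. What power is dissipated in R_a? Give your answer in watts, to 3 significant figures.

0.345 W

First combine the parallel branches into one equivalent R_p, then R_a + R_p is a series pair.
R_p = (91.6×2.20)/(91.6+2.20) = 2.148 Ω
R_total = 100 + 2.148 = 102.1 Ω
I = V / R_total = 6.00 / 102.1 = 0.05874 A
All the current flows through R_a; use P = I²R.
P_R_a = (0.05874)² × 100 = 0.3450 W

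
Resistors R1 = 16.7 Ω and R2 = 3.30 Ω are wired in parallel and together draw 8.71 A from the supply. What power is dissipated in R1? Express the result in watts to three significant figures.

34.5 W

Parallel branches share V, not I — compute V via R_eq, then use V²/R for the target branch.
1/R_eq = 1/16.7 + 1/3.30 ⇒ R_eq = 2.756 Ω
V = I_total × R_eq = 8.710 × 2.756 = 24.00 V
P_R1 = V² / R1 = (24.00)² / 16.7 = 34.49 W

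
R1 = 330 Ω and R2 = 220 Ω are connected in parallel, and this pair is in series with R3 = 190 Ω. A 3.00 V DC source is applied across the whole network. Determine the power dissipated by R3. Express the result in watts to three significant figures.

Collapse the R1‖R2 pair into one equivalent R_p; then R_p and R3 form a series string.
R_p = (330×220)/(330+220) = 132.0 Ω
R_total = R_p + 190 = 132.0 + 190 = 322.0 Ω
I = V / R_total = 3.00 / 322.0 = 0.009317 A
R3 carries the full series current, so P = I²R.
P_R3 = (0.009317)² × 190 = 0.01649 W

0.0165 W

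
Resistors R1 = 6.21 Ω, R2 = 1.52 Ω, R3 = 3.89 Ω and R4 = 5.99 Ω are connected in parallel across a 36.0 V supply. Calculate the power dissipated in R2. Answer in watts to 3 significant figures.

853 W

Every branch has 36.0 V across it, so for R2 the power is simply V²/R.
P_R2 = V² / R2 = (36.0)² / 1.52 Ω = 852.6 W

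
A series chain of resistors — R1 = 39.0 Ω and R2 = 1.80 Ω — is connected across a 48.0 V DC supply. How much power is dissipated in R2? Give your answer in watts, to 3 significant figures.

In a series string the same current flows through every resistor — find that current, then P = I²R for the one we want.
R_total = 39.0 + 1.80 = 40.80 Ω
I = V / R_total = 48.0 / 40.80 = 1.176 A
P_R2 = I² × R2 = (1.176)² × 1.80 = 2.491 W

2.49 W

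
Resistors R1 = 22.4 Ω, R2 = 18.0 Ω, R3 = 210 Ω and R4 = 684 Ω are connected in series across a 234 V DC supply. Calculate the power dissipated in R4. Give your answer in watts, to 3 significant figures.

Every series element carries the same I. Get I from the total resistance, then P = I² × R4.
R_total = 22.4 + 18.0 + 210 + 684 = 934.4 Ω
I = V / R_total = 234 / 934.4 = 0.2504 A
P_R4 = I² × R4 = (0.2504)² × 684 = 42.90 W

42.9 W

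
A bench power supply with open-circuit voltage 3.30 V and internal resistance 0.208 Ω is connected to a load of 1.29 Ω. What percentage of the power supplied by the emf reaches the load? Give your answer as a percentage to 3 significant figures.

Both r and R carry the same current, so the power split is just the resistance split: η = R/(R+r).
η = R / (R + r) = 1.29 / (1.29 + 0.208) = 0.8611

86.1 %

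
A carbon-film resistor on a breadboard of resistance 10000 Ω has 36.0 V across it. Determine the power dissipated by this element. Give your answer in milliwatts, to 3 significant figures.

130 mW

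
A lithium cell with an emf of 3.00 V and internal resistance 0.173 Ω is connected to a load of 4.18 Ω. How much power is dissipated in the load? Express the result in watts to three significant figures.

Load and internal resistance form a series loop — compute the loop current, then the load power via I²R.
I = ε / (r + R) = 3.00 / (0.173 + 4.18) = 0.6892 A
P_load = I² R = (0.6892)² × 4.18 = 1.985 W

1.99 W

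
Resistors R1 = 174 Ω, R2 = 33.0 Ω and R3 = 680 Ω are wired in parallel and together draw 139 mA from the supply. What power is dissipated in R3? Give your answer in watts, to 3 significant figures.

0.0202 W

Only the total current is stated, so first find the parallel equivalent to get the voltage across the combination.
1/R_eq = 1/174 + 1/33.0 + 1/680 ⇒ R_eq = 26.65 Ω
V = I_total × R_eq = 0.1390 × 26.65 = 3.705 V
P_R3 = V² / R3 = (3.705)² / 680 = 0.02018 W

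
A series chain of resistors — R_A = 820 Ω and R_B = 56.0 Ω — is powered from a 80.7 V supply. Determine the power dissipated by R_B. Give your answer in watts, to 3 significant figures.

0.475 W

In a series string the same current flows through every resistor — find that current, then P = I²R for the one we want.
R_total = 820 + 56.0 = 876.0 Ω
I = V / R_total = 80.7 / 876.0 = 0.09212 A
P_R_B = I² × R_B = (0.09212)² × 56.0 = 0.4753 W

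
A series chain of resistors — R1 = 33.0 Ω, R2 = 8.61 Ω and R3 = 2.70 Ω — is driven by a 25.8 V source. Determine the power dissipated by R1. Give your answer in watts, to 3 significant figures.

11.2 W

In a series string the same current flows through every resistor — find that current, then P = I²R for the one we want.
R_total = 33.0 + 8.61 + 2.70 = 44.31 Ω
I = V / R_total = 25.8 / 44.31 = 0.5823 A
P_R1 = I² × R1 = (0.5823)² × 33.0 = 11.19 W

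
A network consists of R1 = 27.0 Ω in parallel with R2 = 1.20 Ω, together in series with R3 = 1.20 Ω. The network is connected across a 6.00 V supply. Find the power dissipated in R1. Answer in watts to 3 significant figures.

0.319 W

Collapse the R1‖R2 pair into one equivalent R_p; then R_p and R3 form a series string.
R_p = (27.0×1.20)/(27.0+1.20) = 1.149 Ω
R_total = R_p + 1.20 = 1.149 + 1.20 = 2.349 Ω
I = V / R_total = 6.00 / 2.349 = 2.554 A
Voltage across the parallel pair: V_p = I × R_p = 2.554 × 1.149 = 2.935 V
R1 sits across V_p; its power is V_p²/R.
P_R1 = (2.935)² / 27.0 = 0.3190 W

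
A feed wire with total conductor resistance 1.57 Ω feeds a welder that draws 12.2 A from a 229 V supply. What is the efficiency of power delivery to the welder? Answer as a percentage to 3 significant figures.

91.6 %

The feed wire carries the full 12.2 A.
P_line = I² R_line = (12.20)² × 1.57 = 233.7 W
P_source = V I = 229 × 12.20 = 2794 W; P_load = 2560 W
η = P_load / P_source = 2560 / 2794 = 0.9164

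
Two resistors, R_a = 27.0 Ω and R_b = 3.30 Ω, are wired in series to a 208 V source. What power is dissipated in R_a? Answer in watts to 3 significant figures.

Every series element carries the same I. Get I from the total resistance, then P = I² × R_a.
R_total = 27.0 + 3.30 = 30.30 Ω
I = V / R_total = 208 / 30.30 = 6.865 A
P_R_a = I² × R_a = (6.865)² × 27.0 = 1272 W

1270 W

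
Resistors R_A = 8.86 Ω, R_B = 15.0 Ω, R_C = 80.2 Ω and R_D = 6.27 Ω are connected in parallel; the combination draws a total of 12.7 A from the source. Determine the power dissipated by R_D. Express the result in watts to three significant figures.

208 W

Only the total current is stated, so first find the parallel equivalent to get the voltage across the combination.
1/R_eq = 1/8.86 + 1/15.0 + 1/80.2 + 1/6.27 ⇒ R_eq = 2.845 Ω
V = I_total × R_eq = 12.70 × 2.845 = 36.13 V
P_R_D = V² / R_D = (36.13)² / 6.27 = 208.2 W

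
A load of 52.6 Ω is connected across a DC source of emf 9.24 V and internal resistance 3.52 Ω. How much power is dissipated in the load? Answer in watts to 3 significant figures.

Load and internal resistance form a series loop — compute the loop current, then the load power via I²R.
I = ε / (r + R) = 9.24 / (3.52 + 52.6) = 0.1646 A
P_load = I² R = (0.1646)² × 52.6 = 1.426 W

1.43 W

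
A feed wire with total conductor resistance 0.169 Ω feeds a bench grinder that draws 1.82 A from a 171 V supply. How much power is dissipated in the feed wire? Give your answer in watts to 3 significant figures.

Line loss is just I²R for the cable — we know both I and R_line directly.
The feed wire carries the full 1.82 A.
P_line = I² R_line = (1.820)² × 0.169 = 0.5598 W

0.560 W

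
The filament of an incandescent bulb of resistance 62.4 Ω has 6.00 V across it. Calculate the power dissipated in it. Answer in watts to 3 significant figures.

0.577 W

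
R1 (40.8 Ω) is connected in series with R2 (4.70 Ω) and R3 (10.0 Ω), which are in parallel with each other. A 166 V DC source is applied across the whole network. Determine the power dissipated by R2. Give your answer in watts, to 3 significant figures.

Replace R2 and R3 with their parallel equivalent so the circuit becomes R1 in series with R_p.
R_p = (4.70×10.0)/(4.70+10.0) = 3.197 Ω
R_total = 40.8 + 3.197 = 44.00 Ω
I = V / R_total = 166 / 44.00 = 3.773 A
Voltage across the parallel pair: V_p = I × R_p = 3.773 × 3.197 = 12.06 V
With V_p across R2, its power is V_p²/R2.
P_R2 = (12.06)² / 4.70 = 30.96 W

31.0 W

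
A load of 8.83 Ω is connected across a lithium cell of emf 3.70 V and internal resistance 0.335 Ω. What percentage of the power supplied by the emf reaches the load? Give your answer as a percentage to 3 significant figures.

96.3 %

The source delivers εI, of which I²R reaches the load and I²r is lost; since I is common, η = R/(R+r).
η = R / (R + r) = 8.83 / (8.83 + 0.335) = 0.9634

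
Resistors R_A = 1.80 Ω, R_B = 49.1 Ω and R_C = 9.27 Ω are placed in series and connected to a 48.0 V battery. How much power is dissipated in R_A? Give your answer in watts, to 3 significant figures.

1.15 W

Every series element carries the same I. Get I from the total resistance, then P = I² × R_A.
R_total = 1.80 + 49.1 + 9.27 = 60.17 Ω
I = V / R_total = 48.0 / 60.17 = 0.7977 A
P_R_A = I² × R_A = (0.7977)² × 1.80 = 1.145 W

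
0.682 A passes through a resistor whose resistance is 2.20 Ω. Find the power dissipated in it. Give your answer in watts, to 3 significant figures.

1.02 W

With I and R stated, P = I²R applies in one step.
P = (0.6820 A)² × 2.20 Ω = 1.023 W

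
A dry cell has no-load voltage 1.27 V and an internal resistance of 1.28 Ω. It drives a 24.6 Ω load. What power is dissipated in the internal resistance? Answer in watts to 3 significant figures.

0.00308 W

Internal loss is I²r, with I set by the total series resistance r+R.
I = ε / (r + R) = 1.27 / (1.28 + 24.6) = 0.04907 A
P_int = I² r = (0.04907)² × 1.28 = 0.003082 W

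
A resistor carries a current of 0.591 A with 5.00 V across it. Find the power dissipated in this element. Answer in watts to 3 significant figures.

Both the voltage across and the current through the element are known, so P = V I applies directly.
P = 5.00 V × 0.5910 A = 2.955 W

2.96 W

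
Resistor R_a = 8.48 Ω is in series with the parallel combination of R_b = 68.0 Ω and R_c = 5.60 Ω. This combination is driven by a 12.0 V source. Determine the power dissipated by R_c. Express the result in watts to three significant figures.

3.69 W

Collapse R_b‖R_c to a single equivalent, reducing the network to two series elements.
R_p = (68.0×5.60)/(68.0+5.60) = 5.174 Ω
R_total = 8.48 + 5.174 = 13.65 Ω
I = V / R_total = 12.0 / 13.65 = 0.8789 A
Voltage across the parallel pair: V_p = I × R_p = 0.8789 × 5.174 = 4.547 V
R_c sees V_p directly, so P = V_p² / R_c.
P_R_c = (4.547)² / 5.60 = 3.692 W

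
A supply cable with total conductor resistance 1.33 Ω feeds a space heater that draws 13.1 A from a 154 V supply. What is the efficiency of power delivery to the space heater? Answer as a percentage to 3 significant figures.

The supply cable carries the full 13.1 A.
P_line = I² R_line = (13.10)² × 1.33 = 228.2 W
P_source = V I = 154 × 13.10 = 2017 W; P_load = 1789 W
η = P_load / P_source = 1789 / 2017 = 0.8869

88.7 %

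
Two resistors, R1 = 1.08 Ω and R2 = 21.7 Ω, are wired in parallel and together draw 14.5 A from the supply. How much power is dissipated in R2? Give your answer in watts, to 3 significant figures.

10.3 W

Parallel branches share V, not I — compute V via R_eq, then use V²/R for the target branch.
1/R_eq = 1/1.08 + 1/21.7 ⇒ R_eq = 1.029 Ω
V = I_total × R_eq = 14.50 × 1.029 = 14.92 V
P_R2 = V² / R2 = (14.92)² / 21.7 = 10.26 W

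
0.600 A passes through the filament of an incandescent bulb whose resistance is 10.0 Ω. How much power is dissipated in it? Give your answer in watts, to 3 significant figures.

Current and resistance are given, so P = I²R is the direct form.
P = (0.6000 A)² × 10.0 Ω = 3.600 W

3.60 W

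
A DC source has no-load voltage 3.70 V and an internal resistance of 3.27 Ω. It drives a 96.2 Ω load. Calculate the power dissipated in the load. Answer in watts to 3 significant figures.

0.133 W

Find the circuit current first, then P = I²R for the load (series elements share I).
I = ε / (r + R) = 3.70 / (3.27 + 96.2) = 0.03720 A
P_load = I² R = (0.03720)² × 96.2 = 0.1331 W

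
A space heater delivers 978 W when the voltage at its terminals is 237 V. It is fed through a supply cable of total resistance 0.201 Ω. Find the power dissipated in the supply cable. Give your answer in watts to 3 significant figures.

Line loss is just I²R for the cable — we know both I and R_line directly.
I = P / V = 978 / 237 = 4.127 A through the supply cable.
P_line = I² R_line = (4.127)² × 0.201 = 3.423 W

3.42 W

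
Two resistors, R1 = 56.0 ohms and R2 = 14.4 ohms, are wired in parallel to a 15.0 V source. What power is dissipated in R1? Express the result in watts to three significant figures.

4.02 W

R1 sits directly across the source, so P = V²/R with V = 15.0 V.
P_R1 = V² / R1 = (15.0)² / 56.0 Ω = 4.018 W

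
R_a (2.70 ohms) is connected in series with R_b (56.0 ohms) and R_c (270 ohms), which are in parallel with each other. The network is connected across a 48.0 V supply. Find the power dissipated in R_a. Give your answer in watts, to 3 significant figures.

2.58 W

Replace R_b and R_c with their parallel equivalent so the circuit becomes R_a in series with R_p.
R_p = (56.0×270)/(56.0+270) = 46.38 Ω
R_total = 2.70 + 46.38 = 49.08 Ω
I = V / R_total = 48.0 / 49.08 = 0.9780 A
All the current flows through R_a; use P = I²R.
P_R_a = (0.9780)² × 2.70 = 2.582 W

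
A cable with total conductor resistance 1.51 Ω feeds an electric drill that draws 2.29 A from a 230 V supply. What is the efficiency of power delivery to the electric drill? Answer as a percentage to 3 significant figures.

98.5 %

The cable carries the full 2.29 A.
P_line = I² R_line = (2.290)² × 1.51 = 7.919 W
P_source = V I = 230 × 2.290 = 526.7 W; P_load = 518.8 W
η = P_load / P_source = 518.8 / 526.7 = 0.9850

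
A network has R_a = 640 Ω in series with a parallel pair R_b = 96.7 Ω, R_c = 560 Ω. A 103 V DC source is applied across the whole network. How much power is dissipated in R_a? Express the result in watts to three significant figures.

13.0 W

Replace R_b and R_c with their parallel equivalent so the circuit becomes R_a in series with R_p.
R_p = (96.7×560)/(96.7+560) = 82.46 Ω
R_total = 640 + 82.46 = 722.5 Ω
I = V / R_total = 103 / 722.5 = 0.1426 A
The full supply current passes through R_a: P = I²R.
P_R_a = (0.1426)² × 640 = 13.01 W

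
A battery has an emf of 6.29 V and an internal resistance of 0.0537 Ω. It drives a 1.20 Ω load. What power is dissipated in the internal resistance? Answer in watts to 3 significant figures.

The internal resistance carries the same current as the load; P_int = I²r.
I = ε / (r + R) = 6.29 / (0.0537 + 1.20) = 5.017 A
P_int = I² r = (5.017)² × 0.0537 = 1.352 W

1.35 W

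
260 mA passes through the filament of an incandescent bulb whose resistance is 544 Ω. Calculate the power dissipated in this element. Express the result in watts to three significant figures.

Knowing I and R, the power is just I²R — no need to find V first.
P = (0.2600 A)² × 544 Ω = 36.77 W

36.8 W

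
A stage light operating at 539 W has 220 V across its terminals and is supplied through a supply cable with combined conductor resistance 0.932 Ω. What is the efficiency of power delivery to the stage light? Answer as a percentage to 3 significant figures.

I = P / V = 539 / 220 = 2.450 A through the supply cable.
P_line = I² R_line = (2.450)² × 0.932 = 5.594 W
P_source = P_load + P_line = 539.0 + 5.594 = 544.6 W
η = P_load / P_source = 539.0 / 544.6 = 0.9897

99.0 %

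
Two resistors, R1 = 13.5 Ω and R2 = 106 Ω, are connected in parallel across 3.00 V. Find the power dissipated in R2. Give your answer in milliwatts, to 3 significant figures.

Each parallel branch sees the full supply voltage, so P = V²/R applies directly to the target branch.
P_R2 = V² / R2 = (3.00)² / 106 Ω = 0.08491 W

84.9 mW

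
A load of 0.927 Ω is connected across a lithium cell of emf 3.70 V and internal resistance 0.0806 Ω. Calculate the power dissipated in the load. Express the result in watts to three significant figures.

12.5 W

Load and internal resistance form a series loop — compute the loop current, then the load power via I²R.
I = ε / (r + R) = 3.70 / (0.0806 + 0.927) = 3.672 A
P_load = I² R = (3.672)² × 0.927 = 12.50 W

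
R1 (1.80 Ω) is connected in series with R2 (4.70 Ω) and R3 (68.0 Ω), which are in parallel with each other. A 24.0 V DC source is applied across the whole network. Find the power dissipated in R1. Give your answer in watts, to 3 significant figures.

27.0 W

First combine the parallel branches into one equivalent R_p, then R1 + R_p is a series pair.
R_p = (4.70×68.0)/(4.70+68.0) = 4.396 Ω
R_total = 1.80 + 4.396 = 6.196 Ω
I = V / R_total = 24.0 / 6.196 = 3.873 A
All the current flows through R1; use P = I²R.
P_R1 = (3.873)² × 1.80 = 27.01 W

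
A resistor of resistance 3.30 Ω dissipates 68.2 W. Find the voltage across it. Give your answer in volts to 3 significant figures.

The two known quantities fix the third via V = √(P R).
V = √(68.2 × 3.30) = 15.00 V

15.0 V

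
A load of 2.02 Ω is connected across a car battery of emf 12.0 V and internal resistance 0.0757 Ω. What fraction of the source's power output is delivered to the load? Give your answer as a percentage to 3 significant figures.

96.4 %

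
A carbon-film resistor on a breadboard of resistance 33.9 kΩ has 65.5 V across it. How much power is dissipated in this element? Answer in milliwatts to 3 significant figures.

127 mW

We know the drop across the element and its resistance — P = V²/R, one step.
P = (65.5 V)² / 33900 Ω = 0.1266 W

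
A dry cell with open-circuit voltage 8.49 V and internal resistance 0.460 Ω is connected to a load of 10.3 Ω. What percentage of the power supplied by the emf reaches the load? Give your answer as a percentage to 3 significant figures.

95.7 %

η = P_load/(P_load+P_int) = I²R/(I²R+I²r) = R/(R+r) — the I² cancels for series elements.
η = R / (R + r) = 10.3 / (10.3 + 0.460) = 0.9572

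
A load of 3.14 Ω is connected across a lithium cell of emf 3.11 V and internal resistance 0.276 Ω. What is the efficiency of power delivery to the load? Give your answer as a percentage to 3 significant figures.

91.9 %

Efficiency is P_load / P_total. With a series r and R sharing the same I, P = I²R for each, so η = R/(R+r).
η = R / (R + r) = 3.14 / (3.14 + 0.276) = 0.9192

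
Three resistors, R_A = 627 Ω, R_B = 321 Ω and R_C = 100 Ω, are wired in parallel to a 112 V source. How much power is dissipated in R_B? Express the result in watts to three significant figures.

Each parallel branch sees the full supply voltage, so P = V²/R applies directly to the target branch.
P_R_B = V² / R_B = (112)² / 321 Ω = 39.08 W

39.1 W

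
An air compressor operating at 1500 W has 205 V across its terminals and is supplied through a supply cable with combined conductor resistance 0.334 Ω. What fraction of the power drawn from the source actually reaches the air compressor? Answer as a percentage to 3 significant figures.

I = P / V = 1500 / 205 = 7.317 A through the supply cable.
P_line = I² R_line = (7.317)² × 0.334 = 17.88 W
P_source = P_load + P_line = 1500 + 17.88 = 1518 W
η = P_load / P_source = 1500 / 1518 = 0.9882

98.8 %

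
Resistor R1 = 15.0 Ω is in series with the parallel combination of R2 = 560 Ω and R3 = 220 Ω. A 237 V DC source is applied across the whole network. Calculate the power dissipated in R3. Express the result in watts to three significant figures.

Collapse R2‖R3 to a single equivalent, reducing the network to two series elements.
R_p = (560×220)/(560+220) = 157.9 Ω
R_total = 15.0 + 157.9 = 172.9 Ω
I = V / R_total = 237 / 172.9 = 1.370 A
Voltage across the parallel pair: V_p = I × R_p = 1.370 × 157.9 = 216.4 V
R3 is across V_p, so use P = V²/R for that branch.
P_R3 = (216.4)² / 220 = 212.9 W

213 W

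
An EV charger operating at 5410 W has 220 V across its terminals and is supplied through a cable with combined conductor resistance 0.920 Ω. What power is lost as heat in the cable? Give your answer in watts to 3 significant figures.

Line loss is just I²R for the cable — we know both I and R_line directly.
I = P / V = 5410 / 220 = 24.59 A through the cable.
P_line = I² R_line = (24.59)² × 0.920 = 556.3 W

556 W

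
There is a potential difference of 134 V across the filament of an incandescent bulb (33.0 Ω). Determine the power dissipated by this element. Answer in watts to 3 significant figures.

544 W

V and R are stated; P = V²/R avoids computing the current.
P = (134 V)² / 33.0 Ω = 544.1 W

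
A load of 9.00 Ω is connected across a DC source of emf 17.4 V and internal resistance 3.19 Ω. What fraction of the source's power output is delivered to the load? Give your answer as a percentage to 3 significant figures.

73.8 %

Both r and R carry the same current, so the power split is just the resistance split: η = R/(R+r).
η = R / (R + r) = 9.00 / (9.00 + 3.19) = 0.7383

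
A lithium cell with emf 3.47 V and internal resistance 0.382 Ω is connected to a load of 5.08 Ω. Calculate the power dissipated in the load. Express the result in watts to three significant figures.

Find the circuit current first, then P = I²R for the load (series elements share I).
I = ε / (r + R) = 3.47 / (0.382 + 5.08) = 0.6353 A
P_load = I² R = (0.6353)² × 5.08 = 2.050 W

2.05 W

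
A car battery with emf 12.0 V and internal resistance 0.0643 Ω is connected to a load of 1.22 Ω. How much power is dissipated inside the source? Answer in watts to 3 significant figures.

The source's internal resistance is just another series element carrying I; its dissipation is I²r.
I = ε / (r + R) = 12.0 / (0.0643 + 1.22) = 9.344 A
P_int = I² r = (9.344)² × 0.0643 = 5.614 W

5.61 W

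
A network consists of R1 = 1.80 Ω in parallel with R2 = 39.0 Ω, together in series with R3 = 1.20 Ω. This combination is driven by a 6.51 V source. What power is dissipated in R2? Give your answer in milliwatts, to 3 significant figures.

First find R_p for the parallel pair, then treat R_p + R3 as a series loop.
R_p = (1.80×39.0)/(1.80+39.0) = 1.721 Ω
R_total = R_p + 1.20 = 1.721 + 1.20 = 2.921 Ω
I = V / R_total = 6.51 / 2.921 = 2.229 A
Voltage across the parallel pair: V_p = I × R_p = 2.229 × 1.721 = 3.835 V
R2 has V_p across it, so P = V_p²/R2.
P_R2 = (3.835)² / 39.0 = 0.3771 W

377 mW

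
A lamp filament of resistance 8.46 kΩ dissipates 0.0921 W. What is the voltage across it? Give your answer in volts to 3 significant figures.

27.9 V

The two known quantities fix the third via V = √(P R).
V = √(0.0921 × 8460) = 27.91 V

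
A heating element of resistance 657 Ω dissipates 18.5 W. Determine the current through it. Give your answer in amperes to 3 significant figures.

Rearranging the power relation for the two known quantities gives I = √(P / R).
I = √(18.5 / 657) = 0.1678 A

0.168 A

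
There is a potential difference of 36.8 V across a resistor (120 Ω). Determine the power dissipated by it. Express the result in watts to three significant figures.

Voltage and resistance are given, so P = V²/R is the one-step route.
P = (36.8 V)² / 120 Ω = 11.29 W

11.3 W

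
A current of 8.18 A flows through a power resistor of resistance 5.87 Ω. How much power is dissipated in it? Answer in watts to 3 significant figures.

Current and resistance are given, so P = I²R is the direct form.
P = (8.180 A)² × 5.87 Ω = 392.8 W

393 W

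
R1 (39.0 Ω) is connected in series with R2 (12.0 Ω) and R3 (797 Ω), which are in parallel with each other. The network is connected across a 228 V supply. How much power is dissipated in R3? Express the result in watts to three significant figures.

Replace R2 and R3 with their parallel equivalent so the circuit becomes R1 in series with R_p.
R_p = (12.0×797)/(12.0+797) = 11.82 Ω
R_total = 39.0 + 11.82 = 50.82 Ω
I = V / R_total = 228 / 50.82 = 4.486 A
Voltage across the parallel pair: V_p = I × R_p = 4.486 × 11.82 = 53.04 V
R3 sees V_p directly, so P = V_p² / R3.
P_R3 = (53.04)² / 797 = 3.529 W

3.53 W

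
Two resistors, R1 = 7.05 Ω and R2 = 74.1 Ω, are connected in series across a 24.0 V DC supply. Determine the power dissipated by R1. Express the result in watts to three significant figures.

0.617 W

The current is common to all series resistors; compute it, then apply P = I²R for the target.
R_total = 7.05 + 74.1 = 81.15 Ω
I = V / R_total = 24.0 / 81.15 = 0.2957 A
P_R1 = I² × R1 = (0.2957)² × 7.05 = 0.6166 W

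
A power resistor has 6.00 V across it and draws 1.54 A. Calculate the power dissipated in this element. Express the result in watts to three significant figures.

9.24 W

Since both terminal voltage and current are stated, P = V I gives the power in one step.
P = 6.00 V × 1.540 A = 9.240 W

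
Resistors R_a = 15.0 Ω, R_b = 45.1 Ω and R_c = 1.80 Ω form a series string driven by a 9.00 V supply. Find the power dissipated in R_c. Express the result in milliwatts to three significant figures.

38.1 mW

In a series string the same current flows through every resistor — find that current, then P = I²R for the one we want.
R_total = 15.0 + 45.1 + 1.80 = 61.90 Ω
I = V / R_total = 9.00 / 61.90 = 0.1454 A
P_R_c = I² × R_c = (0.1454)² × 1.80 = 0.03805 W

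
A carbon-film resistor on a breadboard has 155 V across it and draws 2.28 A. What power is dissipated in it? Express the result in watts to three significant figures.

353 W

V and I are known directly — P = V I, no intermediate step needed.
P = 155 V × 2.280 A = 353.4 W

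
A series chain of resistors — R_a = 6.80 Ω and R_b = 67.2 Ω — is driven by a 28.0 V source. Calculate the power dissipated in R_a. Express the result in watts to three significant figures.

In a series string the same current flows through every resistor — find that current, then P = I²R for the one we want.
R_total = 6.80 + 67.2 = 74.00 Ω
I = V / R_total = 28.0 / 74.00 = 0.3784 A
P_R_a = I² × R_a = (0.3784)² × 6.80 = 0.9736 W

0.974 W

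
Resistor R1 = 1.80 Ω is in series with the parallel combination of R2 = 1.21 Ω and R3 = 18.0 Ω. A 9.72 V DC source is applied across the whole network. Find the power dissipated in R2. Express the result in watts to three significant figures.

11.7 W

First combine the parallel branches into one equivalent R_p, then R1 + R_p is a series pair.
R_p = (1.21×18.0)/(1.21+18.0) = 1.134 Ω
R_total = 1.80 + 1.134 = 2.934 Ω
I = V / R_total = 9.72 / 2.934 = 3.313 A
Voltage across the parallel pair: V_p = I × R_p = 3.313 × 1.134 = 3.756 V
R2 sees V_p directly, so P = V_p² / R2.
P_R2 = (3.756)² / 1.21 = 11.66 W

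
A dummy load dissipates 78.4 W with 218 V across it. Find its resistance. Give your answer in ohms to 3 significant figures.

Inverting the appropriate power form: R = V² / P.
R = (218)² / 78.4 = 606.2 Ω

606 Ω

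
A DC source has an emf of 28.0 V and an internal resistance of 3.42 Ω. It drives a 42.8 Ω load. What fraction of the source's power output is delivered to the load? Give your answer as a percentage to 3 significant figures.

92.6 %

η = P_load/(P_load+P_int) = I²R/(I²R+I²r) = R/(R+r) — the I² cancels for series elements.
η = R / (R + r) = 42.8 / (42.8 + 3.42) = 0.9260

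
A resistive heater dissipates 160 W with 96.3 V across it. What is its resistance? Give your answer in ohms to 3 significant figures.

From P = V I = I²R = V²/R, with the two given quantities we get R = V² / P.
R = (96.3)² / 160 = 57.96 Ω

58.0 Ω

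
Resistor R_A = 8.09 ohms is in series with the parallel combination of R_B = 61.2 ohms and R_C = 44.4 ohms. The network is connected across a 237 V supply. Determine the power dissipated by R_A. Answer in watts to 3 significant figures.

First combine the parallel branches into one equivalent R_p, then R_A + R_p is a series pair.
R_p = (61.2×44.4)/(61.2+44.4) = 25.73 Ω
R_total = 8.09 + 25.73 = 33.82 Ω
I = V / R_total = 237 / 33.82 = 7.007 A
The full supply current passes through R_A: P = I²R.
P_R_A = (7.007)² × 8.09 = 397.2 W

397 W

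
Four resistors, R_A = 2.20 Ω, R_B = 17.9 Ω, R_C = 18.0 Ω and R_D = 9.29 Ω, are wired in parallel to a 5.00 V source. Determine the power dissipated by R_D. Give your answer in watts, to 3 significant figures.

Each parallel branch sees the full supply voltage, so P = V²/R applies directly to the target branch.
P_R_D = V² / R_D = (5.00)² / 9.29 Ω = 2.691 W

2.69 W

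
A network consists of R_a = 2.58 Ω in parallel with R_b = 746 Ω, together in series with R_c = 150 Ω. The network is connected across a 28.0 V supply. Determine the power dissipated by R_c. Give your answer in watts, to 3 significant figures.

5.05 W

Reduce the parallel combination to a single R_p; the circuit then becomes R_p in series with the remaining resistor.
R_p = (2.58×746)/(2.58+746) = 2.571 Ω
R_total = R_p + 150 = 2.571 + 150 = 152.6 Ω
I = V / R_total = 28.0 / 152.6 = 0.1835 A
R_c carries the full series current, so P = I²R.
P_R_c = (0.1835)² × 150 = 5.052 W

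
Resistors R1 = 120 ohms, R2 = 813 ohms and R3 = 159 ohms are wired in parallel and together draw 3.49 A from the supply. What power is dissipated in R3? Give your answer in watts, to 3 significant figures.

305 W

The branches share the same voltage, but only the total current is given — find V from the equivalent resistance first.
1/R_eq = 1/120 + 1/813 + 1/159 ⇒ R_eq = 63.08 Ω
V = I_total × R_eq = 3.490 × 63.08 = 220.2 V
P_R3 = V² / R3 = (220.2)² / 159 = 304.8 W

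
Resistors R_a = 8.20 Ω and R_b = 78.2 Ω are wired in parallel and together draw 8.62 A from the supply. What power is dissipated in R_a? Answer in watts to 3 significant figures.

499 W

Only the total current is stated, so first find the parallel equivalent to get the voltage across the combination.
1/R_eq = 1/8.20 + 1/78.2 ⇒ R_eq = 7.422 Ω
V = I_total × R_eq = 8.620 × 7.422 = 63.98 V
P_R_a = V² / R_a = (63.98)² / 8.20 = 499.1 W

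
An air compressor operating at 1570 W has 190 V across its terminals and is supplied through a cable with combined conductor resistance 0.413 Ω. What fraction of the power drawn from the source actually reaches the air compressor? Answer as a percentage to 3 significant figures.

98.2 %

I = P / V = 1570 / 190 = 8.263 A through the cable.
P_line = I² R_line = (8.263)² × 0.413 = 28.20 W
P_source = P_load + P_line = 1570 + 28.20 = 1598 W
η = P_load / P_source = 1570 / 1598 = 0.9824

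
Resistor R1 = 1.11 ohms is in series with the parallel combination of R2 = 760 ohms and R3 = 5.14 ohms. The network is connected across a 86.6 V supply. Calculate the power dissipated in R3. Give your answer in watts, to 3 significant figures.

984 W

Replace R2 and R3 with their parallel equivalent so the circuit becomes R1 in series with R_p.
R_p = (760×5.14)/(760+5.14) = 5.105 Ω
R_total = 1.11 + 5.105 = 6.215 Ω
I = V / R_total = 86.6 / 6.215 = 13.93 A
Voltage across the parallel pair: V_p = I × R_p = 13.93 × 5.105 = 71.13 V
R3 sees V_p directly, so P = V_p² / R3.
P_R3 = (71.13)² / 5.14 = 984.5 W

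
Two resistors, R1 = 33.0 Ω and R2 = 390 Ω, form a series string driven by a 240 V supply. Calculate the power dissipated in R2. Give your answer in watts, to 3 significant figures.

Series elements share the same current, so find I first, then use P = I²R.
R_total = 33.0 + 390 = 423.0 Ω
I = V / R_total = 240 / 423.0 = 0.5674 A
P_R2 = I² × R2 = (0.5674)² × 390 = 125.5 W

126 W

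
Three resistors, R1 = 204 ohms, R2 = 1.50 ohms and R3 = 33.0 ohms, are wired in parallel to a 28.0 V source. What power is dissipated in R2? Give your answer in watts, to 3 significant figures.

523 W

Parallel branches share the same voltage; P = V²/R gives the branch power in one step.
P_R2 = V² / R2 = (28.0)² / 1.50 Ω = 522.7 W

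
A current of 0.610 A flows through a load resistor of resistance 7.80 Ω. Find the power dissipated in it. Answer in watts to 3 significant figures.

2.90 W

Current and resistance are given, so P = I²R is the direct form.
P = (0.6100 A)² × 7.80 Ω = 2.902 W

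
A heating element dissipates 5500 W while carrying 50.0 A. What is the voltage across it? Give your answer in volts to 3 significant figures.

110 V

Inverting the appropriate power form: V = P / I.
V = 5500 / 50.00 = 110.0 V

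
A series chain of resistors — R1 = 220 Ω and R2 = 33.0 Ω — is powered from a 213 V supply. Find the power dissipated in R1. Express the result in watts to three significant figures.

Series elements share the same current, so find I first, then use P = I²R.
R_total = 220 + 33.0 = 253.0 Ω
I = V / R_total = 213 / 253.0 = 0.8419 A
P_R1 = I² × R1 = (0.8419)² × 220 = 155.9 W

156 W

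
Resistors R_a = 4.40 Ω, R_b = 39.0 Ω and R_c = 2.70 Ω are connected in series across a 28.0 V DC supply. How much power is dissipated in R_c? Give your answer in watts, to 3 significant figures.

In a series string the same current flows through every resistor — find that current, then P = I²R for the one we want.
R_total = 4.40 + 39.0 + 2.70 = 46.10 Ω
I = V / R_total = 28.0 / 46.10 = 0.6074 A
P_R_c = I² × R_c = (0.6074)² × 2.70 = 0.9960 W

0.996 W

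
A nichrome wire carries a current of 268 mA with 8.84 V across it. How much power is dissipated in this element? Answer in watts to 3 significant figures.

2.37 W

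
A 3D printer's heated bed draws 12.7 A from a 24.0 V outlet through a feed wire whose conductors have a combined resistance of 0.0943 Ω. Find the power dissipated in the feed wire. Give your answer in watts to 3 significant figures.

Only the current and the line resistance are needed for the I²R loss.
The feed wire carries the full 12.7 A.
P_line = I² R_line = (12.70)² × 0.0943 = 15.21 W

15.2 W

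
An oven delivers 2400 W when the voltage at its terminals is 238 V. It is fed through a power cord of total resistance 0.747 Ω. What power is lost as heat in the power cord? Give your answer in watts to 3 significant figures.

76.0 W

The power cord is a series resistance carrying the load current; its dissipation is I²R_line.
I = P / V = 2400 / 238 = 10.08 A through the power cord.
P_line = I² R_line = (10.08)² × 0.747 = 75.96 W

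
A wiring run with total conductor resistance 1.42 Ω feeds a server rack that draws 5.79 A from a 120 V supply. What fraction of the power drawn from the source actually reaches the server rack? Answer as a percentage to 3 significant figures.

93.1 %

The wiring run carries the full 5.79 A.
P_line = I² R_line = (5.790)² × 1.42 = 47.60 W
P_source = V I = 120 × 5.790 = 694.8 W; P_load = 647.2 W
η = P_load / P_source = 647.2 / 694.8 = 0.9315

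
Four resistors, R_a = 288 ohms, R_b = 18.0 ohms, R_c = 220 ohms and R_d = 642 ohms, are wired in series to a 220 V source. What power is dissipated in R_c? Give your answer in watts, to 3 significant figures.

Series elements share the same current, so find I first, then use P = I²R.
R_total = 288 + 18.0 + 220 + 642 = 1168 Ω
I = V / R_total = 220 / 1168 = 0.1884 A
P_R_c = I² × R_c = (0.1884)² × 220 = 7.805 W

7.81 W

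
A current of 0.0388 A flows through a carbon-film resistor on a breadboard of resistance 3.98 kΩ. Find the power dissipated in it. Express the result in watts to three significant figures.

With I and R stated, P = I²R applies in one step.
P = (0.03880 A)² × 3980 Ω = 5.992 W

5.99 W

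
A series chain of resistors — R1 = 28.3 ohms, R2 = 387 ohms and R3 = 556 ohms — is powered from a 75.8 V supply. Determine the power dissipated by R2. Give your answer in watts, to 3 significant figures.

2.36 W

Every series element carries the same I. Get I from the total resistance, then P = I² × R2.
R_total = 28.3 + 387 + 556 = 971.3 Ω
I = V / R_total = 75.8 / 971.3 = 0.07804 A
P_R2 = I² × R2 = (0.07804)² × 387 = 2.357 W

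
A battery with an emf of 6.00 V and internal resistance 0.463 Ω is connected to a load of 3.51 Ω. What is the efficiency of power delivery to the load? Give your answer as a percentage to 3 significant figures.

η = P_load/(P_load+P_int) = I²R/(I²R+I²r) = R/(R+r) — the I² cancels for series elements.
η = R / (R + r) = 3.51 / (3.51 + 0.463) = 0.8835

88.3 %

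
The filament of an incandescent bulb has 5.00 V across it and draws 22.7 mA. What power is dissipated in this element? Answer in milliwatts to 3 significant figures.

114 mW

With V and I both given, power follows immediately from P = V I.
P = 5.00 V × 0.02270 A = 0.1135 W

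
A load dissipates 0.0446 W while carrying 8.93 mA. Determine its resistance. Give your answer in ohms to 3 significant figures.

559 Ω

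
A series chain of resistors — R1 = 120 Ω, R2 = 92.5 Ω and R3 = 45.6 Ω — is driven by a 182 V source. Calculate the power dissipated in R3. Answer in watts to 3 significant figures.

Every series element carries the same I. Get I from the total resistance, then P = I² × R3.
R_total = 120 + 92.5 + 45.6 = 258.1 Ω
I = V / R_total = 182 / 258.1 = 0.7052 A
P_R3 = I² × R3 = (0.7052)² × 45.6 = 22.67 W

22.7 W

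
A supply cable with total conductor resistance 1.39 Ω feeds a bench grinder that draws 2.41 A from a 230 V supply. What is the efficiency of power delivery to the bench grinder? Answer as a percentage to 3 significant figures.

The supply cable carries the full 2.41 A.
P_line = I² R_line = (2.410)² × 1.39 = 8.073 W
P_source = V I = 230 × 2.410 = 554.3 W; P_load = 546.2 W
η = P_load / P_source = 546.2 / 554.3 = 0.9854

98.5 %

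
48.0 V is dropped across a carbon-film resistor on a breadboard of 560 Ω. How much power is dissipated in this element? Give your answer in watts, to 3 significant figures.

4.11 W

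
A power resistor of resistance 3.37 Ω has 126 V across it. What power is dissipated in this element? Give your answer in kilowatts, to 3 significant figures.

With V across and R both known, P = V²/R gives the dissipation directly.
P = (126 V)² / 3.37 Ω = 4711 W

4.71 kW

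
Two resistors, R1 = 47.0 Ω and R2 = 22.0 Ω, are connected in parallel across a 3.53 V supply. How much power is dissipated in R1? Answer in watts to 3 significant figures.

0.265 W

R1 sits directly across the source, so P = V²/R with V = 3.53 V.
P_R1 = V² / R1 = (3.53)² / 47.0 Ω = 0.2651 W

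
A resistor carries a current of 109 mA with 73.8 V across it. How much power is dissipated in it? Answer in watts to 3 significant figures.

8.04 W

Both the voltage across and the current through the element are known, so P = V I applies directly.
P = 73.8 V × 0.1090 A = 8.044 W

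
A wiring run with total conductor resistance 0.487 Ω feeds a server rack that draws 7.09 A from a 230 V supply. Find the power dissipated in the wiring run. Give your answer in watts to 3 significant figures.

24.5 W

Only the current and the line resistance are needed for the I²R loss.
The wiring run carries the full 7.09 A.
P_line = I² R_line = (7.090)² × 0.487 = 24.48 W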